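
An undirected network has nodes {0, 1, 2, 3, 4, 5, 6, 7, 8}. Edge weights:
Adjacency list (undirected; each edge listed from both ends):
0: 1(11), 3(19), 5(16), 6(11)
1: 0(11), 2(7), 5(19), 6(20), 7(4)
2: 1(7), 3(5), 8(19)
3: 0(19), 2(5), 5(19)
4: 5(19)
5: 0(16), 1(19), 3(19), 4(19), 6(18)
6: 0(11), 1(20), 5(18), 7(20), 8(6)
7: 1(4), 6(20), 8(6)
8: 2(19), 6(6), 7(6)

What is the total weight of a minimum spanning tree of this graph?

Prim, starting at 0.
Step 1: cheapest edge leaving the tree is 0 1 (11); add 1.
Step 2: cheapest edge leaving the tree is 1 7 (4); add 7.
Step 3: cheapest edge leaving the tree is 7 8 (6); add 8.
Step 4: cheapest edge leaving the tree is 6 8 (6); add 6.
Step 5: cheapest edge leaving the tree is 1 2 (7); add 2.
Step 6: cheapest edge leaving the tree is 2 3 (5); add 3.
Step 7: cheapest edge leaving the tree is 0 5 (16); add 5.
Step 8: cheapest edge leaving the tree is 4 5 (19); add 4.
MST edges: 0 1, 1 7, 7 8, 6 8, 1 2, 2 3, 0 5, 4 5; total weight 11+4+6+6+7+5+16+19 = 74.

74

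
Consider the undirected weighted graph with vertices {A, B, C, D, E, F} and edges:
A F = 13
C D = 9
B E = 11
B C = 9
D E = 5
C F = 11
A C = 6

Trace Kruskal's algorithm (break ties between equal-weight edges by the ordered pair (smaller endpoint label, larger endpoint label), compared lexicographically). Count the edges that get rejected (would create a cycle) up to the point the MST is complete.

1

Kruskal's algorithm — process edges by increasing weight (ties by edge label):
D E (5): add. Components now {A} {B} {C} {D,E} {F}
A C (6): add. Components now {A,C} {B} {D,E} {F}
B C (9): add. Components now {A,B,C} {D,E} {F}
C D (9): add. Components now {A,B,C,D,E} {F}
B E (11): skip — B and E already connected.
C F (11): add. Components now {A,B,C,D,E,F}
Edges rejected before the tree was complete: 1.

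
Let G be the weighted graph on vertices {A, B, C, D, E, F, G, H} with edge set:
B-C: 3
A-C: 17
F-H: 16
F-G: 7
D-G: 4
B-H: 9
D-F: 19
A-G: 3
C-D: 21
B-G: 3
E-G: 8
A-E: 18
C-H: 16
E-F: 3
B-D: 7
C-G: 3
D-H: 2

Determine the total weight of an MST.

25

Prim's algorithm from E:
Step 1: cheapest edge leaving the tree is E-F (3); add F.
Step 2: cheapest edge leaving the tree is F-G (7); add G.
Step 3: cheapest edge leaving the tree is A-G (3); add A.
Step 4: cheapest edge leaving the tree is B-G (3); add B.
Step 5: cheapest edge leaving the tree is B-C (3); add C.
Step 6: cheapest edge leaving the tree is D-G (4); add D.
Step 7: cheapest edge leaving the tree is D-H (2); add H.
MST edges: E-F, F-G, A-G, B-G, B-C, D-G, D-H; total weight 3+7+3+3+3+4+2 = 25.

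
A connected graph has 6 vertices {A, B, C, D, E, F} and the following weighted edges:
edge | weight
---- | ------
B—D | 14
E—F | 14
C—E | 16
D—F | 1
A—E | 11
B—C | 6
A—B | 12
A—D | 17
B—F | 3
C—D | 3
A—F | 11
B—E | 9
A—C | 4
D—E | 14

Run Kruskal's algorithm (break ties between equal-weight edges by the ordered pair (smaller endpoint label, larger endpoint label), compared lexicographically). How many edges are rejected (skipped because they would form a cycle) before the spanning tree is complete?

1

Sort edges by weight, then run Kruskal:
D—F (1): add — endpoints in different components.
B—F (3): add — endpoints in different components.
C—D (3): add — endpoints in different components.
A—C (4): add — endpoints in different components.
B—C (6): skip — B and C already connected.
B—E (9): add — endpoints in different components.
Edges rejected before the tree was complete: 1.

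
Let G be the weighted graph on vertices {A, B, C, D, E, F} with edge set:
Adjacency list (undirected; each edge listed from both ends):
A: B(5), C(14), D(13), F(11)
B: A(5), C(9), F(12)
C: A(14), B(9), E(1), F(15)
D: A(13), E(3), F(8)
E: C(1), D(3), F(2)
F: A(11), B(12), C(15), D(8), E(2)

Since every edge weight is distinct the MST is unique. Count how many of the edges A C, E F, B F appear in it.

1

Kruskal: consider edges lightest-first.
C E (1): add — endpoints in different components.
E F (2): add — endpoints in different components.
D E (3): add — endpoints in different components.
A B (5): add — endpoints in different components.
D F (8): skip — D and F already connected.
B C (9): add — endpoints in different components.
MST edge set: {C E, E F, D E, A B, B C}.
Of the listed edges, {E F} are in the MST → 1.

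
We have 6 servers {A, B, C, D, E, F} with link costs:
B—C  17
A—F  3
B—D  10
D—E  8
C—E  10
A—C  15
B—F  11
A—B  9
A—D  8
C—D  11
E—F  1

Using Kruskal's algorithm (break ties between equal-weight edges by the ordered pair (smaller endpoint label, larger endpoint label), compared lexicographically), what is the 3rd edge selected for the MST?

A-D

Kruskal's algorithm — process edges by increasing weight (ties by edge label):
E—F (1): add — endpoints in different components.
A—F (3): add — endpoints in different components.
A—D (8): add — endpoints in different components.
D—E (8): skip — D and E already connected.
A—B (9): add — endpoints in different components.
B—D (10): skip — B and D already connected.
C—E (10): add — endpoints in different components.
The 3rd edge added is A—D.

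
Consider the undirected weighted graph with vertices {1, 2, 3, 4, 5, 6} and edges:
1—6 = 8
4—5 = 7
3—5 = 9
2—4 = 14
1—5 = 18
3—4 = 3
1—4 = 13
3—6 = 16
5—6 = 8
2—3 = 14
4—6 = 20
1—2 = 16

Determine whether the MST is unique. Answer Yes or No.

No

Kruskal: consider edges lightest-first.
3—4 (3): add. Components now {1} {2} {3,4} {5} {6}
4—5 (7): add. Components now {1} {2} {3,4,5} {6}
1—6 (8): add. Components now {1,6} {2} {3,4,5}
5—6 (8): add. Components now {1,3,4,5,6} {2}
3—5 (9): skip — 3 and 5 already connected.
1—4 (13): skip — 1 and 4 already connected.
2—3 (14): add. Components now {1,2,3,4,5,6}
Non-tree edge 2—4 has weight 14, equal to the heaviest edge on its tree cycle — swapping gives another MST of the same weight. Not unique.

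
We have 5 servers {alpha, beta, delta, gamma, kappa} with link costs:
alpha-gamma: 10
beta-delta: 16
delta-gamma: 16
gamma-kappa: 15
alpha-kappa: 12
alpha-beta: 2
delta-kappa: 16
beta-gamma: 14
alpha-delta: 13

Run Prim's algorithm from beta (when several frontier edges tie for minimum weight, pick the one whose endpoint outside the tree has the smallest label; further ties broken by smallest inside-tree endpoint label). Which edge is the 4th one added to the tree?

Grow the tree from beta using Prim:
Step 1: frontier [alpha-beta 2, beta-gamma 14, beta-delta 16] → take alpha-beta (2); add alpha.
Step 2: frontier [alpha-gamma 10, alpha-kappa 12, alpha-delta 13, beta-gamma 14, beta-delta 16] → take alpha-gamma (10); add gamma.
Step 3: frontier [alpha-kappa 12, alpha-delta 13, beta-delta 16, gamma-kappa 15, delta-gamma 16] → take alpha-kappa (12); add kappa.
Step 4: frontier [alpha-delta 13, beta-delta 16, delta-gamma 16, delta-kappa 16] → take alpha-delta (13); add delta.
The 4th edge added is alpha-delta.

alpha-delta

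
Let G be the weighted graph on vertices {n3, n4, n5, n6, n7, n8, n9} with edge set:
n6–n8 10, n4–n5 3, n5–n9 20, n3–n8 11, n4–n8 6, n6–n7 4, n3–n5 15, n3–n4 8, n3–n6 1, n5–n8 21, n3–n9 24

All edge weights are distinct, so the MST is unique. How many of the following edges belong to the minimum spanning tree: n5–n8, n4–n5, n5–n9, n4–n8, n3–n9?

Sort edges by weight, then run Kruskal:
n3–n6 (1): add — endpoints in different components.
n4–n5 (3): add — endpoints in different components.
n6–n7 (4): add — endpoints in different components.
n4–n8 (6): add — endpoints in different components.
n3–n4 (8): add — endpoints in different components.
n6–n8 (10): skip — n8 and n6 already connected.
n3–n8 (11): skip — n3 and n8 already connected.
n3–n5 (15): skip — n3 and n5 already connected.
n5–n9 (20): add — endpoints in different components.
MST edge set: {n3–n6, n4–n5, n6–n7, n4–n8, n3–n4, n5–n9}.
Of the listed edges, {n4–n5, n5–n9, n4–n8} are in the MST → 3.

3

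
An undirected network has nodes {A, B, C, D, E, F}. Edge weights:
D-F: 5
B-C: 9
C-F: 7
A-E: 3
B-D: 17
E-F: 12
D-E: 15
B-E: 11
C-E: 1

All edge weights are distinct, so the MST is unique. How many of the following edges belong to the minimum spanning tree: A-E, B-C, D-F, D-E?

Sort edges by weight, then run Kruskal:
C-E (1): add — endpoints in different components.
A-E (3): add — endpoints in different components.
D-F (5): add — endpoints in different components.
C-F (7): add — endpoints in different components.
B-C (9): add — endpoints in different components.
MST edge set: {C-E, A-E, D-F, C-F, B-C}.
Of the listed edges, {A-E, B-C, D-F} are in the MST → 3.

3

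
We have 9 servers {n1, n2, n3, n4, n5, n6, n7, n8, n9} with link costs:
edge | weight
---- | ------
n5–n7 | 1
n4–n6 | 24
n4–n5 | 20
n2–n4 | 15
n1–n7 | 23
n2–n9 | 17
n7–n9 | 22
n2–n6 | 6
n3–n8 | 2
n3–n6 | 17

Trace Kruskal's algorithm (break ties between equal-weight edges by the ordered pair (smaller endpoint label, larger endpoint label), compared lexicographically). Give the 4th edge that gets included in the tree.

n2-n4

Kruskal: consider edges lightest-first.
n5–n7 (1): add — endpoints in different components.
n3–n8 (2): add — endpoints in different components.
n2–n6 (6): add — endpoints in different components.
n2–n4 (15): add — endpoints in different components.
n2–n9 (17): add — endpoints in different components.
n3–n6 (17): add — endpoints in different components.
n4–n5 (20): add — endpoints in different components.
n7–n9 (22): skip — n9 and n7 already connected.
n1–n7 (23): add — endpoints in different components.
The 4th edge added is n2–n4.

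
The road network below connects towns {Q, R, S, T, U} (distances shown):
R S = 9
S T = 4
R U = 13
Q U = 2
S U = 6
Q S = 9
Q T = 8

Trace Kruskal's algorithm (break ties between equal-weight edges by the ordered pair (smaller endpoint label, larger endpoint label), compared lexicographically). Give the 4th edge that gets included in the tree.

R-S

Sort edges by weight, then run Kruskal:
Q U (2): add — endpoints in different components.
S T (4): add — endpoints in different components.
S U (6): add — endpoints in different components.
Q T (8): skip — T and Q already connected.
Q S (9): skip — S and Q already connected.
R S (9): add — endpoints in different components.
The 4th edge added is R S.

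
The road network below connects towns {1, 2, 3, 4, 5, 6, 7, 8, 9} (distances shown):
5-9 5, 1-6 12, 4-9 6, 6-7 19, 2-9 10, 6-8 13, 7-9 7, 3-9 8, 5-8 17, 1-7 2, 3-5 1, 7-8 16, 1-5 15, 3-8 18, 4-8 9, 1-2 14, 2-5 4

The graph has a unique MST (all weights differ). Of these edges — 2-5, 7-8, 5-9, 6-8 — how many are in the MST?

Kruskal: consider edges lightest-first.
3-5 (1): add — endpoints in different components.
1-7 (2): add — endpoints in different components.
2-5 (4): add — endpoints in different components.
5-9 (5): add — endpoints in different components.
4-9 (6): add — endpoints in different components.
7-9 (7): add — endpoints in different components.
3-9 (8): skip — 3 and 9 already connected.
4-8 (9): add — endpoints in different components.
2-9 (10): skip — 2 and 9 already connected.
1-6 (12): add — endpoints in different components.
MST edge set: {3-5, 1-7, 2-5, 5-9, 4-9, 7-9, 4-8, 1-6}.
Of the listed edges, {2-5, 5-9} are in the MST → 2.

2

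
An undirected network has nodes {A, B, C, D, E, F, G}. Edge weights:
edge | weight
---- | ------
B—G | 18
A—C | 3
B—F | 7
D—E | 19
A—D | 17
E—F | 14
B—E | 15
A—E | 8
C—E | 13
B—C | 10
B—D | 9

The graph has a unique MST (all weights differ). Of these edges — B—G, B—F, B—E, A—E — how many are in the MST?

3

Sort edges by weight, then run Kruskal:
A—C (3): add — endpoints in different components.
B—F (7): add — endpoints in different components.
A—E (8): add — endpoints in different components.
B—D (9): add — endpoints in different components.
B—C (10): add — endpoints in different components.
C—E (13): skip — C and E already connected.
E—F (14): skip — E and F already connected.
B—E (15): skip — B and E already connected.
A—D (17): skip — A and D already connected.
B—G (18): add — endpoints in different components.
MST edge set: {A—C, B—F, A—E, B—D, B—C, B—G}.
Of the listed edges, {B—G, B—F, A—E} are in the MST → 3.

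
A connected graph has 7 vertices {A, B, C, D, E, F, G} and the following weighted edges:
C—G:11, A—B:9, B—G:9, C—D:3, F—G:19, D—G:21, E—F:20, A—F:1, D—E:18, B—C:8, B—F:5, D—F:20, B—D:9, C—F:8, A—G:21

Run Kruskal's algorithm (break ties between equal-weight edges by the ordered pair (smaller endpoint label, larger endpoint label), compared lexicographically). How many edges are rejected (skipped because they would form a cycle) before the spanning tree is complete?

4

Kruskal: consider edges lightest-first.
A—F (1): add. Components now {A,F} {B} {C} {D} {E} {G}
C—D (3): add. Components now {A,F} {B} {C,D} {E} {G}
B—F (5): add. Components now {A,B,F} {C,D} {E} {G}
B—C (8): add. Components now {A,B,C,D,F} {E} {G}
C—F (8): skip — C and F already connected.
A—B (9): skip — A and B already connected.
B—D (9): skip — B and D already connected.
B—G (9): add. Components now {A,B,C,D,F,G} {E}
C—G (11): skip — C and G already connected.
D—E (18): add. Components now {A,B,C,D,E,F,G}
Edges rejected before the tree was complete: 4.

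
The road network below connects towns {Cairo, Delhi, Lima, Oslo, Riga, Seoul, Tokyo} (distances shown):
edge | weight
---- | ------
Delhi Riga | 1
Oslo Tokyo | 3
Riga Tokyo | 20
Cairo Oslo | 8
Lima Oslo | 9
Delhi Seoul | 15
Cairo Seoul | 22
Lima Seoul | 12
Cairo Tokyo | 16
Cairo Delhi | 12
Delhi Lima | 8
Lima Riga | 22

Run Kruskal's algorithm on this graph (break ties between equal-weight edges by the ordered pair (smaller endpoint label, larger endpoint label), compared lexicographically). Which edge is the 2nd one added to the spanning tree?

Kruskal's algorithm — process edges by increasing weight (ties by edge label):
Delhi Riga (1): add. Components now {Oslo} {Delhi,Riga} {Tokyo} {Seoul} {Cairo} {Lima}
Oslo Tokyo (3): add. Components now {Oslo,Tokyo} {Delhi,Riga} {Seoul} {Cairo} {Lima}
Cairo Oslo (8): add. Components now {Cairo,Oslo,Tokyo} {Delhi,Riga} {Seoul} {Lima}
Delhi Lima (8): add. Components now {Cairo,Oslo,Tokyo} {Delhi,Lima,Riga} {Seoul}
Lima Oslo (9): add. Components now {Cairo,Delhi,Lima,Oslo,Riga,Tokyo} {Seoul}
Cairo Delhi (12): skip — Delhi and Cairo already connected.
Lima Seoul (12): add. Components now {Cairo,Delhi,Lima,Oslo,Riga,Seoul,Tokyo}
The 2nd edge added is Oslo Tokyo.

Oslo-Tokyo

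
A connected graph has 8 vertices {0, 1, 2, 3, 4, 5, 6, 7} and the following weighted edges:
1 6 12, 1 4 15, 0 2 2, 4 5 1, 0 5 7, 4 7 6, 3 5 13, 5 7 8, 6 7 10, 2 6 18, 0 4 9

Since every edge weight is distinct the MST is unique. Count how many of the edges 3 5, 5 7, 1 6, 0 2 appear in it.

Sort edges by weight, then run Kruskal:
4 5 (1): add — endpoints in different components.
0 2 (2): add — endpoints in different components.
4 7 (6): add — endpoints in different components.
0 5 (7): add — endpoints in different components.
5 7 (8): skip — 5 and 7 already connected.
0 4 (9): skip — 0 and 4 already connected.
6 7 (10): add — endpoints in different components.
1 6 (12): add — endpoints in different components.
3 5 (13): add — endpoints in different components.
MST edge set: {4 5, 0 2, 4 7, 0 5, 6 7, 1 6, 3 5}.
Of the listed edges, {3 5, 1 6, 0 2} are in the MST → 3.

3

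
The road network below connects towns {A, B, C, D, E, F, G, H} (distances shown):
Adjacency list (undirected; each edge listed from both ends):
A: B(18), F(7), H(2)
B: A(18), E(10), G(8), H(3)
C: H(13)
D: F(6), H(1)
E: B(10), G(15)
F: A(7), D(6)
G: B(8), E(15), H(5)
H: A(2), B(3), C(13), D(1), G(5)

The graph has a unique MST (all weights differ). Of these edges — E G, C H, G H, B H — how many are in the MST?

Kruskal's algorithm — process edges by increasing weight (ties by edge label):
D H (1): add — endpoints in different components.
A H (2): add — endpoints in different components.
B H (3): add — endpoints in different components.
G H (5): add — endpoints in different components.
D F (6): add — endpoints in different components.
A F (7): skip — A and F already connected.
B G (8): skip — B and G already connected.
B E (10): add — endpoints in different components.
C H (13): add — endpoints in different components.
MST edge set: {D H, A H, B H, G H, D F, B E, C H}.
Of the listed edges, {C H, G H, B H} are in the MST → 3.

3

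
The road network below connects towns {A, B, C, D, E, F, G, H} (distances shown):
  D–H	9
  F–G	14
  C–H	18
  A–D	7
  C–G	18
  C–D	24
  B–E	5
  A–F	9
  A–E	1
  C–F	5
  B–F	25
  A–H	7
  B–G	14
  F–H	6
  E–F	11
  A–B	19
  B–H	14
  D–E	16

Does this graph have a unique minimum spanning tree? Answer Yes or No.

No

Kruskal's algorithm — process edges by increasing weight (ties by edge label):
A–E (1): add — endpoints in different components.
B–E (5): add — endpoints in different components.
C–F (5): add — endpoints in different components.
F–H (6): add — endpoints in different components.
A–D (7): add — endpoints in different components.
A–H (7): add — endpoints in different components.
A–F (9): skip — A and F already connected.
D–H (9): skip — D and H already connected.
E–F (11): skip — E and F already connected.
B–G (14): add — endpoints in different components.
Non-tree edge F–G has weight 14, equal to the heaviest edge on its tree cycle — swapping gives another MST of the same weight. Not unique.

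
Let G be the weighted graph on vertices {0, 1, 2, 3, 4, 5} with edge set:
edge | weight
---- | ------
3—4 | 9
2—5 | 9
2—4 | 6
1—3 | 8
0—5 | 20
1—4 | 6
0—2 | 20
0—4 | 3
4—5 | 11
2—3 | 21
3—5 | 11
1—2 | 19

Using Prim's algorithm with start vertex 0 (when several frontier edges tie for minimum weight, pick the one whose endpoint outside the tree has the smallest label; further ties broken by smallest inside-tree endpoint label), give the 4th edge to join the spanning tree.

Prim's algorithm from 0:
Step 1: frontier [0—4 3, 0—2 20, 0—5 20] → take 0—4 (3); add 4.
Step 2: frontier [0—2 20, 0—5 20, 1—4 6, 2—4 6, 3—4 9, 4—5 11] → take 1—4 (6); add 1.
Step 3: frontier [0—2 20, 0—5 20, 1—3 8, 1—2 19, 2—4 6, 3—4 9, 4—5 11] → take 2—4 (6); add 2.
Step 4: frontier [0—5 20, 1—3 8, 2—5 9, 2—3 21, 3—4 9, 4—5 11] → take 1—3 (8); add 3.
Step 5: frontier [0—5 20, 2—5 9, 3—5 11, 4—5 11] → take 2—5 (9); add 5.
The 4th edge added is 1—3.

1-3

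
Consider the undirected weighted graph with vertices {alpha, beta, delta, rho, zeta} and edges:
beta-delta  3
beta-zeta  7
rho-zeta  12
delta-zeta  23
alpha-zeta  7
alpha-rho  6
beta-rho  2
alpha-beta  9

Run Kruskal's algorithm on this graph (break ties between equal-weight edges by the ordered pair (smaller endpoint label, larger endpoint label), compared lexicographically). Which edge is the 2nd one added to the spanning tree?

Kruskal's algorithm — process edges by increasing weight (ties by edge label):
beta-rho (2): add. Components now {beta,rho} {zeta} {delta} {alpha}
beta-delta (3): add. Components now {beta,delta,rho} {zeta} {alpha}
alpha-rho (6): add. Components now {alpha,beta,delta,rho} {zeta}
alpha-zeta (7): add. Components now {alpha,beta,delta,rho,zeta}
The 2nd edge added is beta-delta.

beta-delta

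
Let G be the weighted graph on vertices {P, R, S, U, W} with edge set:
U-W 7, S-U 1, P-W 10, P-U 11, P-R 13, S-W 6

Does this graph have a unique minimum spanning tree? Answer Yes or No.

Kruskal's algorithm — process edges by increasing weight (ties by edge label):
S-U (1): add — endpoints in different components.
S-W (6): add — endpoints in different components.
U-W (7): skip — U and W already connected.
P-W (10): add — endpoints in different components.
P-U (11): skip — U and P already connected.
P-R (13): add — endpoints in different components.
Every non-tree edge has weight strictly greater than the heaviest edge on the tree path between its endpoints, so the MST is unique.

Yes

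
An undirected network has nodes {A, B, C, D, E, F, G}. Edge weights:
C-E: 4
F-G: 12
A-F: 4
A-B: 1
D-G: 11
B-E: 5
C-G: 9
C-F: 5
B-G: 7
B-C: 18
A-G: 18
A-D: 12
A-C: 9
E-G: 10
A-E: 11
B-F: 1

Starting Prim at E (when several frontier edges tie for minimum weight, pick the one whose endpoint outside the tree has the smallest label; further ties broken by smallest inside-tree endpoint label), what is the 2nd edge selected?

B-E

Grow the tree from E using Prim:
Step 1: cheapest edge leaving the tree is C-E (4); add C.
Step 2: cheapest edge leaving the tree is B-E (5); add B.
Step 3: cheapest edge leaving the tree is A-B (1); add A.
Step 4: cheapest edge leaving the tree is B-F (1); add F.
Step 5: cheapest edge leaving the tree is B-G (7); add G.
Step 6: cheapest edge leaving the tree is D-G (11); add D.
The 2nd edge added is B-E.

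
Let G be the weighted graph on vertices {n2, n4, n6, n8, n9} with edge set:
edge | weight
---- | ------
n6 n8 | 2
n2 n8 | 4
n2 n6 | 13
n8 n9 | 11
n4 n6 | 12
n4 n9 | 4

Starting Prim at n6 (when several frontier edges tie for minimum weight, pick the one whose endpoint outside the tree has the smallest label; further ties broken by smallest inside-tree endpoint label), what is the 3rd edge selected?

n8-n9

Grow the tree from n6 using Prim:
Step 1: cheapest edge leaving the tree is n6 n8 (2); add n8.
Step 2: cheapest edge leaving the tree is n2 n8 (4); add n2.
Step 3: cheapest edge leaving the tree is n8 n9 (11); add n9.
Step 4: cheapest edge leaving the tree is n4 n9 (4); add n4.
The 3rd edge added is n8 n9.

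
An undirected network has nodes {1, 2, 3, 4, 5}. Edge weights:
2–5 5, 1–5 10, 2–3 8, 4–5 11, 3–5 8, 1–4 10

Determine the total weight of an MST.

Grow the tree from 1 using Prim:
Step 1: frontier [1–4 10, 1–5 10] → take 1–4 (10); add 4.
Step 2: frontier [1–5 10, 4–5 11] → take 1–5 (10); add 5.
Step 3: frontier [2–5 5, 3–5 8] → take 2–5 (5); add 2.
Step 4: frontier [2–3 8, 3–5 8] → take 2–3 (8); add 3.
MST edges: 1–4, 1–5, 2–5, 2–3; total weight 10+10+5+8 = 33.

33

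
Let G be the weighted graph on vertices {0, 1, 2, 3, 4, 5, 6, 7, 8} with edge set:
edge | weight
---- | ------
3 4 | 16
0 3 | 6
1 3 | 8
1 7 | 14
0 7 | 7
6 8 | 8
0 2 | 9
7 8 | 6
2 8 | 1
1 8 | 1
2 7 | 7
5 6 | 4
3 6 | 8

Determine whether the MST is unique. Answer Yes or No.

No

Sort edges by weight, then run Kruskal:
1 8 (1): add — endpoints in different components.
2 8 (1): add — endpoints in different components.
5 6 (4): add — endpoints in different components.
0 3 (6): add — endpoints in different components.
7 8 (6): add — endpoints in different components.
0 7 (7): add — endpoints in different components.
2 7 (7): skip — 2 and 7 already connected.
1 3 (8): skip — 1 and 3 already connected.
3 6 (8): add — endpoints in different components.
6 8 (8): skip — 6 and 8 already connected.
0 2 (9): skip — 0 and 2 already connected.
1 7 (14): skip — 1 and 7 already connected.
3 4 (16): add — endpoints in different components.
Non-tree edge 6 8 has weight 8, equal to the heaviest edge on its tree cycle — swapping gives another MST of the same weight. Not unique.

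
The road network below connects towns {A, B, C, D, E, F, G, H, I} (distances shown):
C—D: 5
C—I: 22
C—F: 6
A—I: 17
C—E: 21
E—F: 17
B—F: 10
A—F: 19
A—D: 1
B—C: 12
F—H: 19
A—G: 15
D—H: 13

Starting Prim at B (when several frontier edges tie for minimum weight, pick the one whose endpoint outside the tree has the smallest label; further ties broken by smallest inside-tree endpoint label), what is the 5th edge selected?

D-H

Prim, starting at B.
Step 1: cheapest edge leaving the tree is B—F (10); add F.
Step 2: cheapest edge leaving the tree is C—F (6); add C.
Step 3: cheapest edge leaving the tree is C—D (5); add D.
Step 4: cheapest edge leaving the tree is A—D (1); add A.
Step 5: cheapest edge leaving the tree is D—H (13); add H.
Step 6: cheapest edge leaving the tree is A—G (15); add G.
Step 7: cheapest edge leaving the tree is E—F (17); add E.
Step 8: cheapest edge leaving the tree is A—I (17); add I.
The 5th edge added is D—H.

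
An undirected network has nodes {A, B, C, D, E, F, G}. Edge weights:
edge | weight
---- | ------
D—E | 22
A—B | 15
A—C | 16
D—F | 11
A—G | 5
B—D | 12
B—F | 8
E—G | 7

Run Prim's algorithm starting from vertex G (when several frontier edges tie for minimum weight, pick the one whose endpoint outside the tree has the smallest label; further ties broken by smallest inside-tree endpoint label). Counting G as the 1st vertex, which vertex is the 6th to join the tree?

Grow the tree from G using Prim:
Step 1: frontier [A—G 5, E—G 7] → take A—G (5); add A.
Step 2: frontier [A—B 15, A—C 16, E—G 7] → take E—G (7); add E.
Step 3: frontier [A—B 15, A—C 16, D—E 22] → take A—B (15); add B.
Step 4: frontier [A—C 16, B—F 8, B—D 12, D—E 22] → take B—F (8); add F.
Step 5: frontier [A—C 16, B—D 12, D—E 22, D—F 11] → take D—F (11); add D.
Step 6: frontier [A—C 16] → take A—C (16); add C.
Vertex order: G, A, E, B, F, D, C. The 6th vertex is D.

D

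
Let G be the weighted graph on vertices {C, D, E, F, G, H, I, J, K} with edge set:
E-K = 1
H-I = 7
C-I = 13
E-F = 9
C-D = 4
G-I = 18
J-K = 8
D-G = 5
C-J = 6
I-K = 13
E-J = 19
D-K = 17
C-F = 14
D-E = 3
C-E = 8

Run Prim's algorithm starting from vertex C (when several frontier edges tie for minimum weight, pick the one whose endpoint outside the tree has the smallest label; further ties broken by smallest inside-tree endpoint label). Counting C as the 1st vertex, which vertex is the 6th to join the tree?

J

Prim, starting at C.
Step 1: cheapest edge leaving the tree is C-D (4); add D.
Step 2: cheapest edge leaving the tree is D-E (3); add E.
Step 3: cheapest edge leaving the tree is E-K (1); add K.
Step 4: cheapest edge leaving the tree is D-G (5); add G.
Step 5: cheapest edge leaving the tree is C-J (6); add J.
Step 6: cheapest edge leaving the tree is E-F (9); add F.
Step 7: cheapest edge leaving the tree is C-I (13); add I.
Step 8: cheapest edge leaving the tree is H-I (7); add H.
Vertex order: C, D, E, K, G, J, F, I, H. The 6th vertex is J.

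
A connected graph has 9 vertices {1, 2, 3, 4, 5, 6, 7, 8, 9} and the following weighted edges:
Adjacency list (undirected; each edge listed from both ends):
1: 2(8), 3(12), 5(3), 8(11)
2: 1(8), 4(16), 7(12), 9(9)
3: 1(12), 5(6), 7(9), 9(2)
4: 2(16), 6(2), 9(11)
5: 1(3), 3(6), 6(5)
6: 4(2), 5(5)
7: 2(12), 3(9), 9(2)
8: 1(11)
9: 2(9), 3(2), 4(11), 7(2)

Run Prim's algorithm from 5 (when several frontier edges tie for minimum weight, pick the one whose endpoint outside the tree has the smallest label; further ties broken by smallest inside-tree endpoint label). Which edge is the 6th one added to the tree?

Prim's algorithm from 5:
Step 1: cheapest edge leaving the tree is 1–5 (3); add 1.
Step 2: cheapest edge leaving the tree is 5–6 (5); add 6.
Step 3: cheapest edge leaving the tree is 4–6 (2); add 4.
Step 4: cheapest edge leaving the tree is 3–5 (6); add 3.
Step 5: cheapest edge leaving the tree is 3–9 (2); add 9.
Step 6: cheapest edge leaving the tree is 7–9 (2); add 7.
Step 7: cheapest edge leaving the tree is 1–2 (8); add 2.
Step 8: cheapest edge leaving the tree is 1–8 (11); add 8.
The 6th edge added is 7–9.

7-9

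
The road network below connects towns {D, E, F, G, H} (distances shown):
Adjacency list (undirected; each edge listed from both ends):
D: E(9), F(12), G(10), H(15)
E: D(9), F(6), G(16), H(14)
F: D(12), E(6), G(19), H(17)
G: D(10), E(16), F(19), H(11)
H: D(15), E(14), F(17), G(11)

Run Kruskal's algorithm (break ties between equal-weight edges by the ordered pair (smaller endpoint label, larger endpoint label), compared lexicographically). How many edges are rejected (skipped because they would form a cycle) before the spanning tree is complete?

0

Sort edges by weight, then run Kruskal:
E F (6): add — endpoints in different components.
D E (9): add — endpoints in different components.
D G (10): add — endpoints in different components.
G H (11): add — endpoints in different components.
Edges rejected before the tree was complete: 0.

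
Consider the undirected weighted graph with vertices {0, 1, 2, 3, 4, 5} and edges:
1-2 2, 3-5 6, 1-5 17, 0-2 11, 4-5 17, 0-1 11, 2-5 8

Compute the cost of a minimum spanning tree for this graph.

Kruskal's algorithm — process edges by increasing weight (ties by edge label):
1-2 (2): add. Components now {0} {1,2} {3} {4} {5}
3-5 (6): add. Components now {0} {1,2} {3,5} {4}
2-5 (8): add. Components now {0} {1,2,3,5} {4}
0-1 (11): add. Components now {0,1,2,3,5} {4}
0-2 (11): skip — 0 and 2 already connected.
1-5 (17): skip — 1 and 5 already connected.
4-5 (17): add. Components now {0,1,2,3,4,5}
MST edges: 1-2, 3-5, 2-5, 0-1, 4-5; total weight 2+6+8+11+17 = 44.

44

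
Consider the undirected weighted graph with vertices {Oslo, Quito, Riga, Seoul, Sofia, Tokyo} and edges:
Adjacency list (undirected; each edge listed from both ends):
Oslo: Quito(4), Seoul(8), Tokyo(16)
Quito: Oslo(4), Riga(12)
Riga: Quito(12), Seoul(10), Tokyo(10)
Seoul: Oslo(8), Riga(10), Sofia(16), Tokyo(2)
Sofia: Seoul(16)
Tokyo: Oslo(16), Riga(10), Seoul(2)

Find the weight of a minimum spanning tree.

Grow the tree from Tokyo using Prim:
Step 1: frontier [Seoul—Tokyo 2, Riga—Tokyo 10, Oslo—Tokyo 16] → take Seoul—Tokyo (2); add Seoul.
Step 2: frontier [Oslo—Seoul 8, Riga—Seoul 10, Seoul—Sofia 16, Riga—Tokyo 10, Oslo—Tokyo 16] → take Oslo—Seoul (8); add Oslo.
Step 3: frontier [Oslo—Quito 4, Riga—Seoul 10, Seoul—Sofia 16, Riga—Tokyo 10] → take Oslo—Quito (4); add Quito.
Step 4: frontier [Quito—Riga 12, Riga—Seoul 10, Seoul—Sofia 16, Riga—Tokyo 10] → take Riga—Seoul (10); add Riga.
Step 5: frontier [Seoul—Sofia 16] → take Seoul—Sofia (16); add Sofia.
MST edges: Seoul—Tokyo, Oslo—Seoul, Oslo—Quito, Riga—Seoul, Seoul—Sofia; total weight 2+8+4+10+16 = 40.

40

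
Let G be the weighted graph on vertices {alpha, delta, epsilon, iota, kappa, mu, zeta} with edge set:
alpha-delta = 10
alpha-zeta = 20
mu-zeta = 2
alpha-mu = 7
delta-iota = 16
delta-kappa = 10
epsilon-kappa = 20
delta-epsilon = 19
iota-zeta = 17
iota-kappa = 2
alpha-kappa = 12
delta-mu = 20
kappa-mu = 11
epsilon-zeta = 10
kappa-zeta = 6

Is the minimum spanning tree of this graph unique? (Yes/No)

No

Kruskal's algorithm — process edges by increasing weight (ties by edge label):
iota-kappa (2): add — endpoints in different components.
mu-zeta (2): add — endpoints in different components.
kappa-zeta (6): add — endpoints in different components.
alpha-mu (7): add — endpoints in different components.
alpha-delta (10): add — endpoints in different components.
delta-kappa (10): skip — kappa and delta already connected.
epsilon-zeta (10): add — endpoints in different components.
Non-tree edge delta-kappa has weight 10, equal to the heaviest edge on its tree cycle — swapping gives another MST of the same weight. Not unique.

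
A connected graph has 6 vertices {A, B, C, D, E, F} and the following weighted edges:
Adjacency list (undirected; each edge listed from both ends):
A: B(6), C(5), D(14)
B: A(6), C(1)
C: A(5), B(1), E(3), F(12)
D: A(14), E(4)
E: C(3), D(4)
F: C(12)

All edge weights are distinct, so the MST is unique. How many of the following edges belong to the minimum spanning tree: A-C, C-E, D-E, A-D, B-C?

Kruskal: consider edges lightest-first.
B-C (1): add — endpoints in different components.
C-E (3): add — endpoints in different components.
D-E (4): add — endpoints in different components.
A-C (5): add — endpoints in different components.
A-B (6): skip — A and B already connected.
C-F (12): add — endpoints in different components.
MST edge set: {B-C, C-E, D-E, A-C, C-F}.
Of the listed edges, {A-C, C-E, D-E, B-C} are in the MST → 4.

4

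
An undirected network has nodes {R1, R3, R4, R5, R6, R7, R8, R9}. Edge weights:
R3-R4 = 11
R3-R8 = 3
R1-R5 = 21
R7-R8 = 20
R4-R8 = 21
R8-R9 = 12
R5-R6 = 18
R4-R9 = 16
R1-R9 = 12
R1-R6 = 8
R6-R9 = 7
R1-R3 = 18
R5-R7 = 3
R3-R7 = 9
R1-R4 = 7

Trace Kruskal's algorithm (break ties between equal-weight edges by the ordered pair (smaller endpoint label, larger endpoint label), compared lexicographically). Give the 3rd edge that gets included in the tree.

R1-R4

Kruskal's algorithm — process edges by increasing weight (ties by edge label):
R3-R8 (3): add — endpoints in different components.
R5-R7 (3): add — endpoints in different components.
R1-R4 (7): add — endpoints in different components.
R6-R9 (7): add — endpoints in different components.
R1-R6 (8): add — endpoints in different components.
R3-R7 (9): add — endpoints in different components.
R3-R4 (11): add — endpoints in different components.
The 3rd edge added is R1-R4.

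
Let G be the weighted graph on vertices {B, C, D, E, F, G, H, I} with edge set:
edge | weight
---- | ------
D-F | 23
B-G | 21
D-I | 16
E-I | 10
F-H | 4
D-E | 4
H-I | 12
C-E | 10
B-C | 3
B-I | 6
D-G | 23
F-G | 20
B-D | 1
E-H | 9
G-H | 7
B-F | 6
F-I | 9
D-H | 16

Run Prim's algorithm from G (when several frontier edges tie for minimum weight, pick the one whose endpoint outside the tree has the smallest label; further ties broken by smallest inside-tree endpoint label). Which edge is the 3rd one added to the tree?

B-F

Prim's algorithm from G:
Step 1: cheapest edge leaving the tree is G-H (7); add H.
Step 2: cheapest edge leaving the tree is F-H (4); add F.
Step 3: cheapest edge leaving the tree is B-F (6); add B.
Step 4: cheapest edge leaving the tree is B-D (1); add D.
Step 5: cheapest edge leaving the tree is B-C (3); add C.
Step 6: cheapest edge leaving the tree is D-E (4); add E.
Step 7: cheapest edge leaving the tree is B-I (6); add I.
The 3rd edge added is B-F.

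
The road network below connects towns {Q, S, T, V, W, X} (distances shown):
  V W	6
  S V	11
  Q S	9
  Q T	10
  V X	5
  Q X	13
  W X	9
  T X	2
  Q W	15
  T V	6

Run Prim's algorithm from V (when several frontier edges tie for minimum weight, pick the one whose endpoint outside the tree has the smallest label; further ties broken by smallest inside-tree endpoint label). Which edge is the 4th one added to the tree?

Prim, starting at V.
Step 1: cheapest edge leaving the tree is V X (5); add X.
Step 2: cheapest edge leaving the tree is T X (2); add T.
Step 3: cheapest edge leaving the tree is V W (6); add W.
Step 4: cheapest edge leaving the tree is Q T (10); add Q.
Step 5: cheapest edge leaving the tree is Q S (9); add S.
The 4th edge added is Q T.

Q-T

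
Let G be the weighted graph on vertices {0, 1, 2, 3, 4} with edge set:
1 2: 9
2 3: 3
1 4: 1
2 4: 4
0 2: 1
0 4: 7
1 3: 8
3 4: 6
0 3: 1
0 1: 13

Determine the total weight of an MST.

Sort edges by weight, then run Kruskal:
0 2 (1): add. Components now {0,2} {1} {3} {4}
0 3 (1): add. Components now {0,2,3} {1} {4}
1 4 (1): add. Components now {0,2,3} {1,4}
2 3 (3): skip — 2 and 3 already connected.
2 4 (4): add. Components now {0,1,2,3,4}
MST edges: 0 2, 0 3, 1 4, 2 4; total weight 1+1+1+4 = 7.

7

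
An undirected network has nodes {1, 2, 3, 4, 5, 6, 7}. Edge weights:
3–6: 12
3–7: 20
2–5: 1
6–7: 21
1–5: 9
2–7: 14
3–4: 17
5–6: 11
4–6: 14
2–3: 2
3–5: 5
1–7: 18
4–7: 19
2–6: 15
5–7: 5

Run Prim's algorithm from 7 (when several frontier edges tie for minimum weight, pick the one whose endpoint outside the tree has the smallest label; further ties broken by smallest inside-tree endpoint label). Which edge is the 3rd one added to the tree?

2-3

Prim's algorithm from 7:
Step 1: cheapest edge leaving the tree is 5–7 (5); add 5.
Step 2: cheapest edge leaving the tree is 2–5 (1); add 2.
Step 3: cheapest edge leaving the tree is 2–3 (2); add 3.
Step 4: cheapest edge leaving the tree is 1–5 (9); add 1.
Step 5: cheapest edge leaving the tree is 5–6 (11); add 6.
Step 6: cheapest edge leaving the tree is 4–6 (14); add 4.
The 3rd edge added is 2–3.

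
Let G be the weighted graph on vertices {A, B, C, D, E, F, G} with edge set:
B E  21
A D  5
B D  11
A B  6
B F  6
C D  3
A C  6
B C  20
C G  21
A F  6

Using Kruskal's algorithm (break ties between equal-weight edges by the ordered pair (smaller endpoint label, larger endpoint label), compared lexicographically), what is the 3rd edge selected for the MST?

A-B

Kruskal: consider edges lightest-first.
C D (3): add. Components now {A} {B} {C,D} {E} {F} {G}
A D (5): add. Components now {A,C,D} {B} {E} {F} {G}
A B (6): add. Components now {A,B,C,D} {E} {F} {G}
A C (6): skip — A and C already connected.
A F (6): add. Components now {A,B,C,D,F} {E} {G}
B F (6): skip — B and F already connected.
B D (11): skip — B and D already connected.
B C (20): skip — B and C already connected.
B E (21): add. Components now {A,B,C,D,E,F} {G}
C G (21): add. Components now {A,B,C,D,E,F,G}
The 3rd edge added is A B.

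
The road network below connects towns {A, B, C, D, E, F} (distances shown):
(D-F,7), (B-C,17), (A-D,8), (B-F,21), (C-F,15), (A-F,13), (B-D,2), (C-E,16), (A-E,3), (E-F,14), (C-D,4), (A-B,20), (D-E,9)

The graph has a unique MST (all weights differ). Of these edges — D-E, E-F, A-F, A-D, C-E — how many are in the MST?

1

Kruskal: consider edges lightest-first.
B-D (2): add. Components now {A} {B,D} {C} {E} {F}
A-E (3): add. Components now {A,E} {B,D} {C} {F}
C-D (4): add. Components now {A,E} {B,C,D} {F}
D-F (7): add. Components now {A,E} {B,C,D,F}
A-D (8): add. Components now {A,B,C,D,E,F}
MST edge set: {B-D, A-E, C-D, D-F, A-D}.
Of the listed edges, {A-D} are in the MST → 1.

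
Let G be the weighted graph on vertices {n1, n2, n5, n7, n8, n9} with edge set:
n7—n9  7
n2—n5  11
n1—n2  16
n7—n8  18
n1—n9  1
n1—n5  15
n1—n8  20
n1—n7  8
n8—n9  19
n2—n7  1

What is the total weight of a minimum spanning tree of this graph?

Sort edges by weight, then run Kruskal:
n1—n9 (1): add. Components now {n2} {n7} {n8} {n1,n9} {n5}
n2—n7 (1): add. Components now {n2,n7} {n8} {n1,n9} {n5}
n7—n9 (7): add. Components now {n1,n2,n7,n9} {n8} {n5}
n1—n7 (8): skip — n7 and n1 already connected.
n2—n5 (11): add. Components now {n1,n2,n5,n7,n9} {n8}
n1—n5 (15): skip — n1 and n5 already connected.
n1—n2 (16): skip — n2 and n1 already connected.
n7—n8 (18): add. Components now {n1,n2,n5,n7,n8,n9}
MST edges: n1—n9, n2—n7, n7—n9, n2—n5, n7—n8; total weight 1+1+7+11+18 = 38.

38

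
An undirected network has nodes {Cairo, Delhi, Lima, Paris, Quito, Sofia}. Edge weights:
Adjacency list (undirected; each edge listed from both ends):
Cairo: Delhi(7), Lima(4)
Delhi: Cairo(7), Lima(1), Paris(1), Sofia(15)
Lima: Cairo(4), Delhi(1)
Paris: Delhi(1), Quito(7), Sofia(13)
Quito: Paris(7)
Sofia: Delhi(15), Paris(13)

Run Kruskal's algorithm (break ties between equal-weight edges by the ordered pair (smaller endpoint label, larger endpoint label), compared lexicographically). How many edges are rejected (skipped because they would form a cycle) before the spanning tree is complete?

1

Sort edges by weight, then run Kruskal:
Delhi–Lima (1): add. Components now {Delhi,Lima} {Paris} {Sofia} {Quito} {Cairo}
Delhi–Paris (1): add. Components now {Delhi,Lima,Paris} {Sofia} {Quito} {Cairo}
Cairo–Lima (4): add. Components now {Cairo,Delhi,Lima,Paris} {Sofia} {Quito}
Cairo–Delhi (7): skip — Delhi and Cairo already connected.
Paris–Quito (7): add. Components now {Cairo,Delhi,Lima,Paris,Quito} {Sofia}
Paris–Sofia (13): add. Components now {Cairo,Delhi,Lima,Paris,Quito,Sofia}
Edges rejected before the tree was complete: 1.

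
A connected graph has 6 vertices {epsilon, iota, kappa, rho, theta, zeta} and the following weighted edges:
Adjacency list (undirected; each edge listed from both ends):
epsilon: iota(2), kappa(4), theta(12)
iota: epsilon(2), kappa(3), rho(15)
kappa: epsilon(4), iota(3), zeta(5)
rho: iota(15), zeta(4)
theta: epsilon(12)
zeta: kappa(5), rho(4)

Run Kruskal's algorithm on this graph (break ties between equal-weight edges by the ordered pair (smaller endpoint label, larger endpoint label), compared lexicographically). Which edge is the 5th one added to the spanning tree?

Kruskal's algorithm — process edges by increasing weight (ties by edge label):
epsilon iota (2): add. Components now {epsilon,iota} {zeta} {theta} {kappa} {rho}
iota kappa (3): add. Components now {epsilon,iota,kappa} {zeta} {theta} {rho}
epsilon kappa (4): skip — epsilon and kappa already connected.
rho zeta (4): add. Components now {epsilon,iota,kappa} {rho,zeta} {theta}
kappa zeta (5): add. Components now {epsilon,iota,kappa,rho,zeta} {theta}
epsilon theta (12): add. Components now {epsilon,iota,kappa,rho,theta,zeta}
The 5th edge added is epsilon theta.

epsilon-theta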